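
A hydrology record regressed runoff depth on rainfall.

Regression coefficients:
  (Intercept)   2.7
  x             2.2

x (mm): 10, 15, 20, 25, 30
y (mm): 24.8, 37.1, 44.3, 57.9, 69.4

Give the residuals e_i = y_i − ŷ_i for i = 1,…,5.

0.1, 1.4, -2.4, 0.2, 0.7

x=10: ŷ = 2.7 + 2.2·10 = 24.7; e = 24.8 − 24.7 = 0.1
x=15: ŷ = 2.7 + 2.2·15 = 35.7; e = 37.1 − 35.7 = 1.4
x=20: ŷ = 2.7 + 2.2·20 = 46.7; e = 44.3 − 46.7 = -2.4
x=25: ŷ = 2.7 + 2.2·25 = 57.7; e = 57.9 − 57.7 = 0.2
x=30: ŷ = 2.7 + 2.2·30 = 68.7; e = 69.4 − 68.7 = 0.7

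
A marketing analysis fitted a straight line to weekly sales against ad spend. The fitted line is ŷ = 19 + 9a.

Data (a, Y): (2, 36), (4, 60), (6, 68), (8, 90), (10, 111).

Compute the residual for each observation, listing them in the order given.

a=2: ŷ = 19 + 9·2 = 37; e = 36 − 37 = -1
a=4: ŷ = 19 + 9·4 = 55; e = 60 − 55 = 5
a=6: ŷ = 19 + 9·6 = 73; e = 68 − 73 = -5
a=8: ŷ = 19 + 9·8 = 91; e = 90 − 91 = -1
a=10: ŷ = 19 + 9·10 = 109; e = 111 − 109 = 2

-1, 5, -5, -1, 2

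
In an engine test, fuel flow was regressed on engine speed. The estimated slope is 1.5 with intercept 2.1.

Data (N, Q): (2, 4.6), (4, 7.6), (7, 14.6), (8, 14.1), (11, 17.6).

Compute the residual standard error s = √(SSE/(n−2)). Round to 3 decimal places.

N=2: Q̂ = 2.1 + 1.5·2 = 5.1; r = 4.6 − 5.1 = -0.5
N=4: Q̂ = 2.1 + 1.5·4 = 8.1; r = 7.6 − 8.1 = -0.5
N=7: Q̂ = 2.1 + 1.5·7 = 12.6; r = 14.6 − 12.6 = 2
N=8: Q̂ = 2.1 + 1.5·8 = 14.1; r = 14.1 − 14.1 = 0
N=11: Q̂ = 2.1 + 1.5·11 = 18.6; r = 17.6 − 18.6 = -1
SSE = 0.25 + 0.25 + 4 + 0 + 1 = 5.5
s = √(5.5/3) = √1.83333 ≈ 1.354

s = 1.354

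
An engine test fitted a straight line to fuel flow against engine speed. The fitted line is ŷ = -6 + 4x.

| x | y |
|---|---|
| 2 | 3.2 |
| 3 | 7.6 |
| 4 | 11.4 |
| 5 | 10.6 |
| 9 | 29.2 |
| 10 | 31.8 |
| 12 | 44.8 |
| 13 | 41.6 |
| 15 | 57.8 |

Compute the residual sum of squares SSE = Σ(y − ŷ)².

SSE = 64.64

x=2: ŷ = -6 + 4·2 = 2; e = 3.2 − 2 = 1.2
x=3: ŷ = -6 + 4·3 = 6; e = 7.6 − 6 = 1.6
x=4: ŷ = -6 + 4·4 = 10; e = 11.4 − 10 = 1.4
x=5: ŷ = -6 + 4·5 = 14; e = 10.6 − 14 = -3.4
x=9: ŷ = -6 + 4·9 = 30; e = 29.2 − 30 = -0.8
x=10: ŷ = -6 + 4·10 = 34; e = 31.8 − 34 = -2.2
x=12: ŷ = -6 + 4·12 = 42; e = 44.8 − 42 = 2.8
x=13: ŷ = -6 + 4·13 = 46; e = 41.6 − 46 = -4.4
x=15: ŷ = -6 + 4·15 = 54; e = 57.8 − 54 = 3.8
SSE = 1.44 + 2.56 + 1.96 + 11.56 + 0.64 + 4.84 + 7.84 + 19.36 + 14.44 = 64.64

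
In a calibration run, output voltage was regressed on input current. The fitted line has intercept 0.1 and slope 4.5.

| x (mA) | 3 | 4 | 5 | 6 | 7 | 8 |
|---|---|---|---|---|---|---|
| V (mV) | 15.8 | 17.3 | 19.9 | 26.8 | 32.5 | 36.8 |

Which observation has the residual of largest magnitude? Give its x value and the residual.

x = 5, e = -2.7

x=3: V̂ = 0.1 + 4.5·3 = 13.6; e = 15.8 − 13.6 = 2.2
x=4: V̂ = 0.1 + 4.5·4 = 18.1; e = 17.3 − 18.1 = -0.8
x=5: V̂ = 0.1 + 4.5·5 = 22.6; e = 19.9 − 22.6 = -2.7
x=6: V̂ = 0.1 + 4.5·6 = 27.1; e = 26.8 − 27.1 = -0.3
x=7: V̂ = 0.1 + 4.5·7 = 31.6; e = 32.5 − 31.6 = 0.9
x=8: V̂ = 0.1 + 4.5·8 = 36.1; e = 36.8 − 36.1 = 0.7
Largest |e| is 2.7 at x = 5, residual -2.7.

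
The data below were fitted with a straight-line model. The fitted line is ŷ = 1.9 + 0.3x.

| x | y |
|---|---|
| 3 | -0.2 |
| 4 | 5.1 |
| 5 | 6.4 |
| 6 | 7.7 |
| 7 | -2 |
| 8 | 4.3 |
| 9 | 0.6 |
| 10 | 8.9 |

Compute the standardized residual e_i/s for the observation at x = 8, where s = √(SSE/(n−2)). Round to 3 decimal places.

x=3: ŷ = 1.9 + 0.3·3 = 2.8; e = -0.2 − 2.8 = -3
x=4: ŷ = 1.9 + 0.3·4 = 3.1; e = 5.1 − 3.1 = 2
x=5: ŷ = 1.9 + 0.3·5 = 3.4; e = 6.4 − 3.4 = 3
x=6: ŷ = 1.9 + 0.3·6 = 3.7; e = 7.7 − 3.7 = 4
x=7: ŷ = 1.9 + 0.3·7 = 4; e = -2 − 4 = -6
x=8: ŷ = 1.9 + 0.3·8 = 4.3; e = 4.3 − 4.3 = 0
x=9: ŷ = 1.9 + 0.3·9 = 4.6; e = 0.6 − 4.6 = -4
x=10: ŷ = 1.9 + 0.3·10 = 4.9; e = 8.9 − 4.9 = 4
SSE = 9 + 4 + 9 + 16 + 36 + 0 + 16 + 16 = 106
s = √(106/6) = 4.20317
e/s = 0 / 4.20317 = 0.000

0.000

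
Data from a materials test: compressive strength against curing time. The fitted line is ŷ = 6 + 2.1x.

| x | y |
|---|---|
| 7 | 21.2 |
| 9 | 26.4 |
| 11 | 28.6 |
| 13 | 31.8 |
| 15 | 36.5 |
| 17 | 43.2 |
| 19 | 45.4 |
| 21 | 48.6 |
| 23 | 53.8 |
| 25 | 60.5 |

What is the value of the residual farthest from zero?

e = 2

x=7: ŷ = 6 + 2.1·7 = 20.7; e = 21.2 − 20.7 = 0.5
x=9: ŷ = 6 + 2.1·9 = 24.9; e = 26.4 − 24.9 = 1.5
x=11: ŷ = 6 + 2.1·11 = 29.1; e = 28.6 − 29.1 = -0.5
x=13: ŷ = 6 + 2.1·13 = 33.3; e = 31.8 − 33.3 = -1.5
x=15: ŷ = 6 + 2.1·15 = 37.5; e = 36.5 − 37.5 = -1
x=17: ŷ = 6 + 2.1·17 = 41.7; e = 43.2 − 41.7 = 1.5
x=19: ŷ = 6 + 2.1·19 = 45.9; e = 45.4 − 45.9 = -0.5
x=21: ŷ = 6 + 2.1·21 = 50.1; e = 48.6 − 50.1 = -1.5
x=23: ŷ = 6 + 2.1·23 = 54.3; e = 53.8 − 54.3 = -0.5
x=25: ŷ = 6 + 2.1·25 = 58.5; e = 60.5 − 58.5 = 2
Largest |e| is 2 at x = 25, residual 2.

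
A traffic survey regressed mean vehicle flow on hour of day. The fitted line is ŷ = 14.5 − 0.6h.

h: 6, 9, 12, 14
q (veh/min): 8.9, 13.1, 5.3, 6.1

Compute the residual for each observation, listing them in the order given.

h=6: ŷ = 14.5 − 0.6·6 = 10.9; e = 8.9 − 10.9 = -2
h=9: ŷ = 14.5 − 0.6·9 = 9.1; e = 13.1 − 9.1 = 4
h=12: ŷ = 14.5 − 0.6·12 = 7.3; e = 5.3 − 7.3 = -2
h=14: ŷ = 14.5 − 0.6·14 = 6.1; e = 6.1 − 6.1 = 0

-2, 4, -2, 0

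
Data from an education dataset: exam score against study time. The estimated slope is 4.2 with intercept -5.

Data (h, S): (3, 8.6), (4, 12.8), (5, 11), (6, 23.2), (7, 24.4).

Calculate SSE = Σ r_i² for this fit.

h=3: Ŝ = -5 + 4.2·3 = 7.6; r = 8.6 − 7.6 = 1
h=4: Ŝ = -5 + 4.2·4 = 11.8; r = 12.8 − 11.8 = 1
h=5: Ŝ = -5 + 4.2·5 = 16; r = 11 − 16 = -5
h=6: Ŝ = -5 + 4.2·6 = 20.2; r = 23.2 − 20.2 = 3
h=7: Ŝ = -5 + 4.2·7 = 24.4; r = 24.4 − 24.4 = 0
SSE = 1 + 1 + 25 + 9 + 0 = 36

SSE = 36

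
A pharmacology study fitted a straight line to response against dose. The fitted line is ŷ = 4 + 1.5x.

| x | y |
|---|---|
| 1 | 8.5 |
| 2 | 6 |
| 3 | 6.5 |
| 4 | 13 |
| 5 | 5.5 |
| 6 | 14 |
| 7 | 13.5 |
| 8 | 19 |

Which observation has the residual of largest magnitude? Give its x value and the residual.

x=1: ŷ = 4 + 1.5·1 = 5.5; e = 8.5 − 5.5 = 3
x=2: ŷ = 4 + 1.5·2 = 7; e = 6 − 7 = -1
x=3: ŷ = 4 + 1.5·3 = 8.5; e = 6.5 − 8.5 = -2
x=4: ŷ = 4 + 1.5·4 = 10; e = 13 − 10 = 3
x=5: ŷ = 4 + 1.5·5 = 11.5; e = 5.5 − 11.5 = -6
x=6: ŷ = 4 + 1.5·6 = 13; e = 14 − 13 = 1
x=7: ŷ = 4 + 1.5·7 = 14.5; e = 13.5 − 14.5 = -1
x=8: ŷ = 4 + 1.5·8 = 16; e = 19 − 16 = 3
Largest |e| is 6 at x = 5, residual -6.

x = 5, e = -6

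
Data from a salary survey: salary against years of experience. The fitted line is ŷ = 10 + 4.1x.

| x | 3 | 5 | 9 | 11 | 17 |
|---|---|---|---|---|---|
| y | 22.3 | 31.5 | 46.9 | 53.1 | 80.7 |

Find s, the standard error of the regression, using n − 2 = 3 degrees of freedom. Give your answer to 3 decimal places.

s = 1.414

x=3: ŷ = 10 + 4.1·3 = 22.3; e = 22.3 − 22.3 = 0
x=5: ŷ = 10 + 4.1·5 = 30.5; e = 31.5 − 30.5 = 1
x=9: ŷ = 10 + 4.1·9 = 46.9; e = 46.9 − 46.9 = 0
x=11: ŷ = 10 + 4.1·11 = 55.1; e = 53.1 − 55.1 = -2
x=17: ŷ = 10 + 4.1·17 = 79.7; e = 80.7 − 79.7 = 1
SSE = 0 + 1 + 0 + 4 + 1 = 6
s = √(6/3) = √2 ≈ 1.414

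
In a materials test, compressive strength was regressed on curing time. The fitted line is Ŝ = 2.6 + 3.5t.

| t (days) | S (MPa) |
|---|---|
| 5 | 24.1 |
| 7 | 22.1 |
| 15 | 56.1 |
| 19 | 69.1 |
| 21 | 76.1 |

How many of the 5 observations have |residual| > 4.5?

t=5: Ŝ = 2.6 + 3.5·5 = 20.1; e = 24.1 − 20.1 = 4
t=7: Ŝ = 2.6 + 3.5·7 = 27.1; e = 22.1 − 27.1 = -5
t=15: Ŝ = 2.6 + 3.5·15 = 55.1; e = 56.1 − 55.1 = 1
t=19: Ŝ = 2.6 + 3.5·19 = 69.1; e = 69.1 − 69.1 = 0
t=21: Ŝ = 2.6 + 3.5·21 = 76.1; e = 76.1 − 76.1 = 0
|e| > 4.5: t=7 (|e|=5) → 1

1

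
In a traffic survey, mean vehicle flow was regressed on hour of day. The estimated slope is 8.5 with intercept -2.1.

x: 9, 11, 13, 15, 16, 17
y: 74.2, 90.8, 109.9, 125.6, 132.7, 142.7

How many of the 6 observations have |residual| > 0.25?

x=9: ŷ = -2.1 + 8.5·9 = 74.4; r = 74.2 − 74.4 = -0.2
x=11: ŷ = -2.1 + 8.5·11 = 91.4; r = 90.8 − 91.4 = -0.6
x=13: ŷ = -2.1 + 8.5·13 = 108.4; r = 109.9 − 108.4 = 1.5
x=15: ŷ = -2.1 + 8.5·15 = 125.4; r = 125.6 − 125.4 = 0.2
x=16: ŷ = -2.1 + 8.5·16 = 133.9; r = 132.7 − 133.9 = -1.2
x=17: ŷ = -2.1 + 8.5·17 = 142.4; r = 142.7 − 142.4 = 0.3
|r| > 0.25: x=11 (|r|=0.6), x=13 (|r|=1.5), x=16 (|r|=1.2), x=17 (|r|=0.3) → 4

4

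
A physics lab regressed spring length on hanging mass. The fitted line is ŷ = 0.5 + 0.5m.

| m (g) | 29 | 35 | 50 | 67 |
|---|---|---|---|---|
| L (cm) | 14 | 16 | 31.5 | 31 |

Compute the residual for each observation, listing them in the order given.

m=29: ŷ = 0.5 + 0.5·29 = 15; r = 14 − 15 = -1
m=35: ŷ = 0.5 + 0.5·35 = 18; r = 16 − 18 = -2
m=50: ŷ = 0.5 + 0.5·50 = 25.5; r = 31.5 − 25.5 = 6
m=67: ŷ = 0.5 + 0.5·67 = 34; r = 31 − 34 = -3

-1, -2, 6, -3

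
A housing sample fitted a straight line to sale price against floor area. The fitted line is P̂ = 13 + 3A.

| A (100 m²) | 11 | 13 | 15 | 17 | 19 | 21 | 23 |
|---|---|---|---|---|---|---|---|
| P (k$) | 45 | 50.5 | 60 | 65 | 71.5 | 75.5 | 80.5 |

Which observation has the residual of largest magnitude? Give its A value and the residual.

A = 15, r = 2

A=11: P̂ = 13 + 3·11 = 46; r = 45 − 46 = -1
A=13: P̂ = 13 + 3·13 = 52; r = 50.5 − 52 = -1.5
A=15: P̂ = 13 + 3·15 = 58; r = 60 − 58 = 2
A=17: P̂ = 13 + 3·17 = 64; r = 65 − 64 = 1
A=19: P̂ = 13 + 3·19 = 70; r = 71.5 − 70 = 1.5
A=21: P̂ = 13 + 3·21 = 76; r = 75.5 − 76 = -0.5
A=23: P̂ = 13 + 3·23 = 82; r = 80.5 − 82 = -1.5
Largest |r| is 2 at A = 15, residual 2.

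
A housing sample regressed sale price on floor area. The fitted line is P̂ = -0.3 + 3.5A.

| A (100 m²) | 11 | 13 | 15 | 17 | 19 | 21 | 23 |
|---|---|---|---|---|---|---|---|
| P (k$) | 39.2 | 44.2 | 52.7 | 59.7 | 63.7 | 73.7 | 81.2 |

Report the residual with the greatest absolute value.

e = -2.5

A=11: P̂ = -0.3 + 3.5·11 = 38.2; e = 39.2 − 38.2 = 1
A=13: P̂ = -0.3 + 3.5·13 = 45.2; e = 44.2 − 45.2 = -1
A=15: P̂ = -0.3 + 3.5·15 = 52.2; e = 52.7 − 52.2 = 0.5
A=17: P̂ = -0.3 + 3.5·17 = 59.2; e = 59.7 − 59.2 = 0.5
A=19: P̂ = -0.3 + 3.5·19 = 66.2; e = 63.7 − 66.2 = -2.5
A=21: P̂ = -0.3 + 3.5·21 = 73.2; e = 73.7 − 73.2 = 0.5
A=23: P̂ = -0.3 + 3.5·23 = 80.2; e = 81.2 − 80.2 = 1
Largest |e| is 2.5 at A = 19, residual -2.5.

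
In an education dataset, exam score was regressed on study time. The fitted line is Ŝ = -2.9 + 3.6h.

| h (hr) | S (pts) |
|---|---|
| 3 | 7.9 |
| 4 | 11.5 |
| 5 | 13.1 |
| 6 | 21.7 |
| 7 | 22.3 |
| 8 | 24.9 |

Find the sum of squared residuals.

SSE = 14

h=3: Ŝ = -2.9 + 3.6·3 = 7.9; e = 7.9 − 7.9 = 0
h=4: Ŝ = -2.9 + 3.6·4 = 11.5; e = 11.5 − 11.5 = 0
h=5: Ŝ = -2.9 + 3.6·5 = 15.1; e = 13.1 − 15.1 = -2
h=6: Ŝ = -2.9 + 3.6·6 = 18.7; e = 21.7 − 18.7 = 3
h=7: Ŝ = -2.9 + 3.6·7 = 22.3; e = 22.3 − 22.3 = 0
h=8: Ŝ = -2.9 + 3.6·8 = 25.9; e = 24.9 − 25.9 = -1
SSE = 0 + 0 + 4 + 9 + 0 + 1 = 14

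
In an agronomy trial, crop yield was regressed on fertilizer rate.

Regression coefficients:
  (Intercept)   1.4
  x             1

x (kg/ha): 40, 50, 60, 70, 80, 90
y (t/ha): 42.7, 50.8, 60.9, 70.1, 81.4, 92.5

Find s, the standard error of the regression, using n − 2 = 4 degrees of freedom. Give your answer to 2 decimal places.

s = 1.14

x=40: ŷ = 1.4 + 40 = 41.4; e = 42.7 − 41.4 = 1.3
x=50: ŷ = 1.4 + 50 = 51.4; e = 50.8 − 51.4 = -0.6
x=60: ŷ = 1.4 + 60 = 61.4; e = 60.9 − 61.4 = -0.5
x=70: ŷ = 1.4 + 70 = 71.4; e = 70.1 − 71.4 = -1.3
x=80: ŷ = 1.4 + 80 = 81.4; e = 81.4 − 81.4 = 0
x=90: ŷ = 1.4 + 90 = 91.4; e = 92.5 − 91.4 = 1.1
SSE = 1.69 + 0.36 + 0.25 + 1.69 + 0 + 1.21 = 5.2
s = √(5.2/4) = √1.3 ≈ 1.14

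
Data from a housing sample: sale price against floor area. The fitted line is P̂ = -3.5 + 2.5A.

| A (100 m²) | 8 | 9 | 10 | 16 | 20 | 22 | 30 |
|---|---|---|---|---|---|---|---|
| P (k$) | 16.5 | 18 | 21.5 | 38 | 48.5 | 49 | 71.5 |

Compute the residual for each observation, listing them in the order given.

0, -1, 0, 1.5, 2, -2.5, 0

A=8: P̂ = -3.5 + 2.5·8 = 16.5; e = 16.5 − 16.5 = 0
A=9: P̂ = -3.5 + 2.5·9 = 19; e = 18 − 19 = -1
A=10: P̂ = -3.5 + 2.5·10 = 21.5; e = 21.5 − 21.5 = 0
A=16: P̂ = -3.5 + 2.5·16 = 36.5; e = 38 − 36.5 = 1.5
A=20: P̂ = -3.5 + 2.5·20 = 46.5; e = 48.5 − 46.5 = 2
A=22: P̂ = -3.5 + 2.5·22 = 51.5; e = 49 − 51.5 = -2.5
A=30: P̂ = -3.5 + 2.5·30 = 71.5; e = 71.5 − 71.5 = 0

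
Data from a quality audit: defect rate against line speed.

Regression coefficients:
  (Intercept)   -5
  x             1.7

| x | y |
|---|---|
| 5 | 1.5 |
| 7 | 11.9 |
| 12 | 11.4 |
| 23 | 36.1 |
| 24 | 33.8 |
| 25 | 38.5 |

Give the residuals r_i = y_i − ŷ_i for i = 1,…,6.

x=5: ŷ = -5 + 1.7·5 = 3.5; r = 1.5 − 3.5 = -2
x=7: ŷ = -5 + 1.7·7 = 6.9; r = 11.9 − 6.9 = 5
x=12: ŷ = -5 + 1.7·12 = 15.4; r = 11.4 − 15.4 = -4
x=23: ŷ = -5 + 1.7·23 = 34.1; r = 36.1 − 34.1 = 2
x=24: ŷ = -5 + 1.7·24 = 35.8; r = 33.8 − 35.8 = -2
x=25: ŷ = -5 + 1.7·25 = 37.5; r = 38.5 − 37.5 = 1

-2, 5, -4, 2, -2, 1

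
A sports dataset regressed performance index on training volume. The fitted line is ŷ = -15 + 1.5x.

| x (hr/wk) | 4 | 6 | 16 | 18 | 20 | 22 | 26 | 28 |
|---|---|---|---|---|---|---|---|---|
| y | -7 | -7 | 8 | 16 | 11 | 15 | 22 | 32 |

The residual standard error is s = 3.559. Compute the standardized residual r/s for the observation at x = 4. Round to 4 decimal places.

0.5620

ŷ = -15 + 1.5·4 = -9
r = -7 − (-9) = 2
r/s = 2 / 3.559 = 0.5620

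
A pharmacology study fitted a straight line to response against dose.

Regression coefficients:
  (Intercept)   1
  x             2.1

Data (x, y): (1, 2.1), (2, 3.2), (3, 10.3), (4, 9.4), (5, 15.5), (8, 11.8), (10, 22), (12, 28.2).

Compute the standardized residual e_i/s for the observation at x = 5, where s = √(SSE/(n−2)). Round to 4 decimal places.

x=1: ŷ = 1 + 2.1·1 = 3.1; e = 2.1 − 3.1 = -1
x=2: ŷ = 1 + 2.1·2 = 5.2; e = 3.2 − 5.2 = -2
x=3: ŷ = 1 + 2.1·3 = 7.3; e = 10.3 − 7.3 = 3
x=4: ŷ = 1 + 2.1·4 = 9.4; e = 9.4 − 9.4 = 0
x=5: ŷ = 1 + 2.1·5 = 11.5; e = 15.5 − 11.5 = 4
x=8: ŷ = 1 + 2.1·8 = 17.8; e = 11.8 − 17.8 = -6
x=10: ŷ = 1 + 2.1·10 = 22; e = 22 − 22 = 0
x=12: ŷ = 1 + 2.1·12 = 26.2; e = 28.2 − 26.2 = 2
SSE = 1 + 4 + 9 + 0 + 16 + 36 + 0 + 4 = 70
s = √(70/6) = 3.41565
e/s = 4 / 3.41565 = 1.1711

1.1711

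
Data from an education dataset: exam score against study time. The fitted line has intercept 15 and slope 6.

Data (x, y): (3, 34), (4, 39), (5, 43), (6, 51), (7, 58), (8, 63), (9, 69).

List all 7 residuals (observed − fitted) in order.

x=3: ŷ = 15 + 6·3 = 33; r = 34 − 33 = 1
x=4: ŷ = 15 + 6·4 = 39; r = 39 − 39 = 0
x=5: ŷ = 15 + 6·5 = 45; r = 43 − 45 = -2
x=6: ŷ = 15 + 6·6 = 51; r = 51 − 51 = 0
x=7: ŷ = 15 + 6·7 = 57; r = 58 − 57 = 1
x=8: ŷ = 15 + 6·8 = 63; r = 63 − 63 = 0
x=9: ŷ = 15 + 6·9 = 69; r = 69 − 69 = 0

1, 0, -2, 0, 1, 0, 0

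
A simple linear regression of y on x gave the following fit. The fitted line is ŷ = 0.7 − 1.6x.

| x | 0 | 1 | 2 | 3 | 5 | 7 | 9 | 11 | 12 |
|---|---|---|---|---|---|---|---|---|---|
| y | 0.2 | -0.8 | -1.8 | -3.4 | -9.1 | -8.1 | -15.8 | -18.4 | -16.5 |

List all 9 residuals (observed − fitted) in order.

-0.5, 0.1, 0.7, 0.7, -1.8, 2.4, -2.1, -1.5, 2

x=0: ŷ = 0.7 − 1.6·0 = 0.7; e = 0.2 − 0.7 = -0.5
x=1: ŷ = 0.7 − 1.6·1 = -0.9; e = -0.8 − (-0.9) = 0.1
x=2: ŷ = 0.7 − 1.6·2 = -2.5; e = -1.8 − (-2.5) = 0.7
x=3: ŷ = 0.7 − 1.6·3 = -4.1; e = -3.4 − (-4.1) = 0.7
x=5: ŷ = 0.7 − 1.6·5 = -7.3; e = -9.1 − (-7.3) = -1.8
x=7: ŷ = 0.7 − 1.6·7 = -10.5; e = -8.1 − (-10.5) = 2.4
x=9: ŷ = 0.7 − 1.6·9 = -13.7; e = -15.8 − (-13.7) = -2.1
x=11: ŷ = 0.7 − 1.6·11 = -16.9; e = -18.4 − (-16.9) = -1.5
x=12: ŷ = 0.7 − 1.6·12 = -18.5; e = -16.5 − (-18.5) = 2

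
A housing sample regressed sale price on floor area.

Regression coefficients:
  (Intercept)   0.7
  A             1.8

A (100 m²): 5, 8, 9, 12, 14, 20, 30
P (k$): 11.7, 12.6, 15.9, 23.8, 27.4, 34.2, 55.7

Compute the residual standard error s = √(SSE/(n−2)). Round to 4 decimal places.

s = 2.1448

A=5: ŷ = 0.7 + 1.8·5 = 9.7; e = 11.7 − 9.7 = 2
A=8: ŷ = 0.7 + 1.8·8 = 15.1; e = 12.6 − 15.1 = -2.5
A=9: ŷ = 0.7 + 1.8·9 = 16.9; e = 15.9 − 16.9 = -1
A=12: ŷ = 0.7 + 1.8·12 = 22.3; e = 23.8 − 22.3 = 1.5
A=14: ŷ = 0.7 + 1.8·14 = 25.9; e = 27.4 − 25.9 = 1.5
A=20: ŷ = 0.7 + 1.8·20 = 36.7; e = 34.2 − 36.7 = -2.5
A=30: ŷ = 0.7 + 1.8·30 = 54.7; e = 55.7 − 54.7 = 1
SSE = 4 + 6.25 + 1 + 2.25 + 2.25 + 6.25 + 1 = 23
s = √(23/5) = √4.6 ≈ 2.1448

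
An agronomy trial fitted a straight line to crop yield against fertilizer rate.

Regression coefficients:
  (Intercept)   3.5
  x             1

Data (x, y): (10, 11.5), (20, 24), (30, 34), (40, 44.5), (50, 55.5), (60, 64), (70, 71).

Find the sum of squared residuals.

SSE = 16

x=10: ŷ = 3.5 + 10 = 13.5; e = 11.5 − 13.5 = -2
x=20: ŷ = 3.5 + 20 = 23.5; e = 24 − 23.5 = 0.5
x=30: ŷ = 3.5 + 30 = 33.5; e = 34 − 33.5 = 0.5
x=40: ŷ = 3.5 + 40 = 43.5; e = 44.5 − 43.5 = 1
x=50: ŷ = 3.5 + 50 = 53.5; e = 55.5 − 53.5 = 2
x=60: ŷ = 3.5 + 60 = 63.5; e = 64 − 63.5 = 0.5
x=70: ŷ = 3.5 + 70 = 73.5; e = 71 − 73.5 = -2.5
SSE = 4 + 0.25 + 0.25 + 1 + 4 + 0.25 + 6.25 = 16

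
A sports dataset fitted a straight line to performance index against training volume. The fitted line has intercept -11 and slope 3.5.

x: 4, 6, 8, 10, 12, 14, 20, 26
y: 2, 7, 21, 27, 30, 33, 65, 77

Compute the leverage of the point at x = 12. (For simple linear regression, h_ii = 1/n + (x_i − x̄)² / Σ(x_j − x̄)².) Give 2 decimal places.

x̄ = (4 + 6 + 8 + 10 + 12 + 14 + 20 + 26)/8 = 12.5
Σ(x − x̄)² = 72.25 + 42.25 + 20.25 + 6.25 + 0.25 + 2.25 + 56.25 + 182.25 = 382
h = 1/8 + (-0.5)²/382 = 0.125 + 0.00065445 = 0.13

h = 0.13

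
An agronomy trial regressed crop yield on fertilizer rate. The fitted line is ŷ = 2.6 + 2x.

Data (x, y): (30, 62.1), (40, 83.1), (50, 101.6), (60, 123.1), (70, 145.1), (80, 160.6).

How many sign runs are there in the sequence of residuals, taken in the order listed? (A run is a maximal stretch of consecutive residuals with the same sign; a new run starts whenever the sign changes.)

5 runs

x=30: ŷ = 2.6 + 2·30 = 62.6; r = 62.1 − 62.6 = -0.5
x=40: ŷ = 2.6 + 2·40 = 82.6; r = 83.1 − 82.6 = 0.5
x=50: ŷ = 2.6 + 2·50 = 102.6; r = 101.6 − 102.6 = -1
x=60: ŷ = 2.6 + 2·60 = 122.6; r = 123.1 − 122.6 = 0.5
x=70: ŷ = 2.6 + 2·70 = 142.6; r = 145.1 − 142.6 = 2.5
x=80: ŷ = 2.6 + 2·80 = 162.6; r = 160.6 − 162.6 = -2
Signs: − + − + + −
Runs: −×1, +×1, −×1, +×2, −×1 → 5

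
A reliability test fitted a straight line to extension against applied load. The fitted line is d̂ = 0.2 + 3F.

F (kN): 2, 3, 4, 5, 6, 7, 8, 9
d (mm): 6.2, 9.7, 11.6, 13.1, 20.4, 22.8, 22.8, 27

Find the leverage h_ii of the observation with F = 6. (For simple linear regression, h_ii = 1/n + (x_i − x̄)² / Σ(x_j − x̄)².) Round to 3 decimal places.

h = 0.131

F̄ = (2 + 3 + 4 + 5 + 6 + 7 + 8 + 9)/8 = 5.5
Σ(F − F̄)² = 12.25 + 6.25 + 2.25 + 0.25 + 0.25 + 2.25 + 6.25 + 12.25 = 42
h = 1/8 + (0.5)²/42 = 0.125 + 0.00595238 = 0.131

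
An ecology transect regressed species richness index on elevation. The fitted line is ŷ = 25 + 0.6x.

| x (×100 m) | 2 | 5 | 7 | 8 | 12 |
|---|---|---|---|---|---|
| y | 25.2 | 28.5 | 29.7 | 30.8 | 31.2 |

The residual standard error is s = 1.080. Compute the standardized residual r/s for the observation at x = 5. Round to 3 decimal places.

ŷ = 25 + 0.6·5 = 28
r = 28.5 − 28 = 0.5
r/s = 0.5 / 1.080 = 0.463

0.463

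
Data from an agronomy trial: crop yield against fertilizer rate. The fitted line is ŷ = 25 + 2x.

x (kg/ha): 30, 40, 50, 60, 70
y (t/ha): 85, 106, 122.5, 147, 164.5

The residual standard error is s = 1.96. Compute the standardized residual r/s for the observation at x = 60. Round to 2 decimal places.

1.02

ŷ = 25 + 2·60 = 145
r = 147 − 145 = 2
r/s = 2 / 1.96 = 1.02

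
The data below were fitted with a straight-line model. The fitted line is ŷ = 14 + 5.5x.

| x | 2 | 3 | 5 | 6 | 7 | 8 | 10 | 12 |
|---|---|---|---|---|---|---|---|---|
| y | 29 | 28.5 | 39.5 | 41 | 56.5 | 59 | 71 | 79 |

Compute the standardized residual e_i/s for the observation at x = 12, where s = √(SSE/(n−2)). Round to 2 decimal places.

-0.27

x=2: ŷ = 14 + 5.5·2 = 25; e = 29 − 25 = 4
x=3: ŷ = 14 + 5.5·3 = 30.5; e = 28.5 − 30.5 = -2
x=5: ŷ = 14 + 5.5·5 = 41.5; e = 39.5 − 41.5 = -2
x=6: ŷ = 14 + 5.5·6 = 47; e = 41 − 47 = -6
x=7: ŷ = 14 + 5.5·7 = 52.5; e = 56.5 − 52.5 = 4
x=8: ŷ = 14 + 5.5·8 = 58; e = 59 − 58 = 1
x=10: ŷ = 14 + 5.5·10 = 69; e = 71 − 69 = 2
x=12: ŷ = 14 + 5.5·12 = 80; e = 79 − 80 = -1
SSE = 16 + 4 + 4 + 36 + 16 + 1 + 4 + 1 = 82
s = √(82/6) = 3.69685
e/s = -1 / 3.69685 = -0.27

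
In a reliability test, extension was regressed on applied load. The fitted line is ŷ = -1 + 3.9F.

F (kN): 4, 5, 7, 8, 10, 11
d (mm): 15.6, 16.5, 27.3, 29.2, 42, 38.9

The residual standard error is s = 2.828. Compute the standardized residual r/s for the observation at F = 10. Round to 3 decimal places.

ŷ = -1 + 3.9·10 = 38
r = 42 − 38 = 4
r/s = 4 / 2.828 = 1.414

1.414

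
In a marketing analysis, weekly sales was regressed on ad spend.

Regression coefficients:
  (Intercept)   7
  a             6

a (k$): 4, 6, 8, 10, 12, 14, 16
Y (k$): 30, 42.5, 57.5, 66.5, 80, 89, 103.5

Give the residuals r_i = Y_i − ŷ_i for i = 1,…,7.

-1, -0.5, 2.5, -0.5, 1, -2, 0.5

a=4: ŷ = 7 + 6·4 = 31; r = 30 − 31 = -1
a=6: ŷ = 7 + 6·6 = 43; r = 42.5 − 43 = -0.5
a=8: ŷ = 7 + 6·8 = 55; r = 57.5 − 55 = 2.5
a=10: ŷ = 7 + 6·10 = 67; r = 66.5 − 67 = -0.5
a=12: ŷ = 7 + 6·12 = 79; r = 80 − 79 = 1
a=14: ŷ = 7 + 6·14 = 91; r = 89 − 91 = -2
a=16: ŷ = 7 + 6·16 = 103; r = 103.5 − 103 = 0.5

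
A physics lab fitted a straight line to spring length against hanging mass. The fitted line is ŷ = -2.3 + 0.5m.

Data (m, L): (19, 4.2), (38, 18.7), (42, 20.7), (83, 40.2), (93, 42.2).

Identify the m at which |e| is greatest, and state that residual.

m = 19, e = -3

m=19: ŷ = -2.3 + 0.5·19 = 7.2; e = 4.2 − 7.2 = -3
m=38: ŷ = -2.3 + 0.5·38 = 16.7; e = 18.7 − 16.7 = 2
m=42: ŷ = -2.3 + 0.5·42 = 18.7; e = 20.7 − 18.7 = 2
m=83: ŷ = -2.3 + 0.5·83 = 39.2; e = 40.2 − 39.2 = 1
m=93: ŷ = -2.3 + 0.5·93 = 44.2; e = 42.2 − 44.2 = -2
Largest |e| is 3 at m = 19, residual -3.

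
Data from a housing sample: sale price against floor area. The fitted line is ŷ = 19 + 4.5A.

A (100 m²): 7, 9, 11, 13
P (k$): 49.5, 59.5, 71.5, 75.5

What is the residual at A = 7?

ŷ = 19 + 4.5·7 = 50.5
e = 49.5 − 50.5 = -1

e = -1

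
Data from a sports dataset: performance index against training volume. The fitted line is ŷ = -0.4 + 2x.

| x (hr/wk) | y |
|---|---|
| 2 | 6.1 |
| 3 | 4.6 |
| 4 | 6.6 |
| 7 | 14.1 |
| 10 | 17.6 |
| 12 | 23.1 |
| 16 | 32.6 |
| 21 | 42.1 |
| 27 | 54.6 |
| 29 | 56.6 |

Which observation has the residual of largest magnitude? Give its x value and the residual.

x=2: ŷ = -0.4 + 2·2 = 3.6; e = 6.1 − 3.6 = 2.5
x=3: ŷ = -0.4 + 2·3 = 5.6; e = 4.6 − 5.6 = -1
x=4: ŷ = -0.4 + 2·4 = 7.6; e = 6.6 − 7.6 = -1
x=7: ŷ = -0.4 + 2·7 = 13.6; e = 14.1 − 13.6 = 0.5
x=10: ŷ = -0.4 + 2·10 = 19.6; e = 17.6 − 19.6 = -2
x=12: ŷ = -0.4 + 2·12 = 23.6; e = 23.1 − 23.6 = -0.5
x=16: ŷ = -0.4 + 2·16 = 31.6; e = 32.6 − 31.6 = 1
x=21: ŷ = -0.4 + 2·21 = 41.6; e = 42.1 − 41.6 = 0.5
x=27: ŷ = -0.4 + 2·27 = 53.6; e = 54.6 − 53.6 = 1
x=29: ŷ = -0.4 + 2·29 = 57.6; e = 56.6 − 57.6 = -1
Largest |e| is 2.5 at x = 2, residual 2.5.

x = 2, e = 2.5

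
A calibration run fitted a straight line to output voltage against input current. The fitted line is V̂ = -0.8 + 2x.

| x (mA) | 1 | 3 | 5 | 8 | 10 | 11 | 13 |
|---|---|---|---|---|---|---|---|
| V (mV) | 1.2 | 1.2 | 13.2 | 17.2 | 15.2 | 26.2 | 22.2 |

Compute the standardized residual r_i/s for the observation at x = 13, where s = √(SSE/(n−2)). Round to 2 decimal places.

x=1: V̂ = -0.8 + 2·1 = 1.2; r = 1.2 − 1.2 = 0
x=3: V̂ = -0.8 + 2·3 = 5.2; r = 1.2 − 5.2 = -4
x=5: V̂ = -0.8 + 2·5 = 9.2; r = 13.2 − 9.2 = 4
x=8: V̂ = -0.8 + 2·8 = 15.2; r = 17.2 − 15.2 = 2
x=10: V̂ = -0.8 + 2·10 = 19.2; r = 15.2 − 19.2 = -4
x=11: V̂ = -0.8 + 2·11 = 21.2; r = 26.2 − 21.2 = 5
x=13: V̂ = -0.8 + 2·13 = 25.2; r = 22.2 − 25.2 = -3
SSE = 0 + 16 + 16 + 4 + 16 + 25 + 9 = 86
s = √(86/5) = 4.14729
r/s = -3 / 4.14729 = -0.72

-0.72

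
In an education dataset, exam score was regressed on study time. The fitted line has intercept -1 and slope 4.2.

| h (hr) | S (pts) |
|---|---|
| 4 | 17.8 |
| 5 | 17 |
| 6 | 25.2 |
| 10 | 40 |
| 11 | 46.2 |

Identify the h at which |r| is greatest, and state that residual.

h = 5, r = -3

h=4: Ŝ = -1 + 4.2·4 = 15.8; r = 17.8 − 15.8 = 2
h=5: Ŝ = -1 + 4.2·5 = 20; r = 17 − 20 = -3
h=6: Ŝ = -1 + 4.2·6 = 24.2; r = 25.2 − 24.2 = 1
h=10: Ŝ = -1 + 4.2·10 = 41; r = 40 − 41 = -1
h=11: Ŝ = -1 + 4.2·11 = 45.2; r = 46.2 − 45.2 = 1
Largest |r| is 3 at h = 5, residual -3.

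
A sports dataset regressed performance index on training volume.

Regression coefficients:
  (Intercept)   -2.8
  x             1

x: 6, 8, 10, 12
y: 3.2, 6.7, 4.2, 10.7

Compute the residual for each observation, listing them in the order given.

x=6: ŷ = -2.8 + 6 = 3.2; r = 3.2 − 3.2 = 0
x=8: ŷ = -2.8 + 8 = 5.2; r = 6.7 − 5.2 = 1.5
x=10: ŷ = -2.8 + 10 = 7.2; r = 4.2 − 7.2 = -3
x=12: ŷ = -2.8 + 12 = 9.2; r = 10.7 − 9.2 = 1.5

0, 1.5, -3, 1.5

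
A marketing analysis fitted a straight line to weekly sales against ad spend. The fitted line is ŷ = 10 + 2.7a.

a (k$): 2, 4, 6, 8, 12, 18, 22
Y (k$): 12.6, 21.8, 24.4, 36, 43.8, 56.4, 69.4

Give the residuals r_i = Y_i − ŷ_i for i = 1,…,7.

a=2: ŷ = 10 + 2.7·2 = 15.4; r = 12.6 − 15.4 = -2.8
a=4: ŷ = 10 + 2.7·4 = 20.8; r = 21.8 − 20.8 = 1
a=6: ŷ = 10 + 2.7·6 = 26.2; r = 24.4 − 26.2 = -1.8
a=8: ŷ = 10 + 2.7·8 = 31.6; r = 36 − 31.6 = 4.4
a=12: ŷ = 10 + 2.7·12 = 42.4; r = 43.8 − 42.4 = 1.4
a=18: ŷ = 10 + 2.7·18 = 58.6; r = 56.4 − 58.6 = -2.2
a=22: ŷ = 10 + 2.7·22 = 69.4; r = 69.4 − 69.4 = 0

-2.8, 1, -1.8, 4.4, 1.4, -2.2, 0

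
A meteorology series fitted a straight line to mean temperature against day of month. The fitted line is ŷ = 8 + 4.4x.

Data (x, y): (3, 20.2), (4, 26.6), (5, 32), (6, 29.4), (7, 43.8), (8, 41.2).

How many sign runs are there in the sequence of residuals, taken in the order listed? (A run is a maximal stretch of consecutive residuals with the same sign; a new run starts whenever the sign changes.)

x=3: ŷ = 8 + 4.4·3 = 21.2; e = 20.2 − 21.2 = -1
x=4: ŷ = 8 + 4.4·4 = 25.6; e = 26.6 − 25.6 = 1
x=5: ŷ = 8 + 4.4·5 = 30; e = 32 − 30 = 2
x=6: ŷ = 8 + 4.4·6 = 34.4; e = 29.4 − 34.4 = -5
x=7: ŷ = 8 + 4.4·7 = 38.8; e = 43.8 − 38.8 = 5
x=8: ŷ = 8 + 4.4·8 = 43.2; e = 41.2 − 43.2 = -2
Signs: − + + − + −
Runs: −×1, +×2, −×1, +×1, −×1 → 5

5 runs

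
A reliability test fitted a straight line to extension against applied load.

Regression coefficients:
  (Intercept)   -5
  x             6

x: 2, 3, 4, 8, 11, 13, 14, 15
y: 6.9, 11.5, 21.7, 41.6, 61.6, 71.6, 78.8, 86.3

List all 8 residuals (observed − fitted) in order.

-0.1, -1.5, 2.7, -1.4, 0.6, -1.4, -0.2, 1.3

x=2: ŷ = -5 + 6·2 = 7; e = 6.9 − 7 = -0.1
x=3: ŷ = -5 + 6·3 = 13; e = 11.5 − 13 = -1.5
x=4: ŷ = -5 + 6·4 = 19; e = 21.7 − 19 = 2.7
x=8: ŷ = -5 + 6·8 = 43; e = 41.6 − 43 = -1.4
x=11: ŷ = -5 + 6·11 = 61; e = 61.6 − 61 = 0.6
x=13: ŷ = -5 + 6·13 = 73; e = 71.6 − 73 = -1.4
x=14: ŷ = -5 + 6·14 = 79; e = 78.8 − 79 = -0.2
x=15: ŷ = -5 + 6·15 = 85; e = 86.3 − 85 = 1.3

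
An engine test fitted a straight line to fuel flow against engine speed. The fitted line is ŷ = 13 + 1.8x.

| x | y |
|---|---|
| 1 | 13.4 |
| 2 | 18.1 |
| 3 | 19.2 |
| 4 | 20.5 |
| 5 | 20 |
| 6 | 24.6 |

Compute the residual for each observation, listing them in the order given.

-1.4, 1.5, 0.8, 0.3, -2, 0.8

x=1: ŷ = 13 + 1.8·1 = 14.8; e = 13.4 − 14.8 = -1.4
x=2: ŷ = 13 + 1.8·2 = 16.6; e = 18.1 − 16.6 = 1.5
x=3: ŷ = 13 + 1.8·3 = 18.4; e = 19.2 − 18.4 = 0.8
x=4: ŷ = 13 + 1.8·4 = 20.2; e = 20.5 − 20.2 = 0.3
x=5: ŷ = 13 + 1.8·5 = 22; e = 20 − 22 = -2
x=6: ŷ = 13 + 1.8·6 = 23.8; e = 24.6 − 23.8 = 0.8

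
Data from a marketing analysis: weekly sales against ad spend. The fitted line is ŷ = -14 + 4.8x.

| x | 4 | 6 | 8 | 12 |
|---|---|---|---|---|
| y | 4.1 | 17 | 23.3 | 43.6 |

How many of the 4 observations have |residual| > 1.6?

x=4: ŷ = -14 + 4.8·4 = 5.2; e = 4.1 − 5.2 = -1.1
x=6: ŷ = -14 + 4.8·6 = 14.8; e = 17 − 14.8 = 2.2
x=8: ŷ = -14 + 4.8·8 = 24.4; e = 23.3 − 24.4 = -1.1
x=12: ŷ = -14 + 4.8·12 = 43.6; e = 43.6 − 43.6 = 0
|e| > 1.6: x=6 (|e|=2.2) → 1

1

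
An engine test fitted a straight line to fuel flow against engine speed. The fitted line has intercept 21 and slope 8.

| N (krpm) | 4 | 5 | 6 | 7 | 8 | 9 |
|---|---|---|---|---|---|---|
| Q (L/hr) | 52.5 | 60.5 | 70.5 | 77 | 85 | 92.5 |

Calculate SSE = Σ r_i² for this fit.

N=4: Q̂ = 21 + 8·4 = 53; r = 52.5 − 53 = -0.5
N=5: Q̂ = 21 + 8·5 = 61; r = 60.5 − 61 = -0.5
N=6: Q̂ = 21 + 8·6 = 69; r = 70.5 − 69 = 1.5
N=7: Q̂ = 21 + 8·7 = 77; r = 77 − 77 = 0
N=8: Q̂ = 21 + 8·8 = 85; r = 85 − 85 = 0
N=9: Q̂ = 21 + 8·9 = 93; r = 92.5 − 93 = -0.5
SSE = 0.25 + 0.25 + 2.25 + 0 + 0 + 0.25 = 3

SSE = 3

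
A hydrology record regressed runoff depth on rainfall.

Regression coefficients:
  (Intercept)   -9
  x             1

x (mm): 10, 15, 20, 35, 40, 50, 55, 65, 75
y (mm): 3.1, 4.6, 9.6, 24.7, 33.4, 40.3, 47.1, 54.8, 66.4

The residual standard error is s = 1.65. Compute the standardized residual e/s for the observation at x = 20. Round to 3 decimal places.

-0.848

ŷ = -9 + 20 = 11
e = 9.6 − 11 = -1.4
e/s = -1.4 / 1.65 = -0.848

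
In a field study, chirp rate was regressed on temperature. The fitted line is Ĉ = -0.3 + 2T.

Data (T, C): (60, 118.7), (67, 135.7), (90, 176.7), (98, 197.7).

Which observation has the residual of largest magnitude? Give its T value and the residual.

T=60: Ĉ = -0.3 + 2·60 = 119.7; e = 118.7 − 119.7 = -1
T=67: Ĉ = -0.3 + 2·67 = 133.7; e = 135.7 − 133.7 = 2
T=90: Ĉ = -0.3 + 2·90 = 179.7; e = 176.7 − 179.7 = -3
T=98: Ĉ = -0.3 + 2·98 = 195.7; e = 197.7 − 195.7 = 2
Largest |e| is 3 at T = 90, residual -3.

T = 90, e = -3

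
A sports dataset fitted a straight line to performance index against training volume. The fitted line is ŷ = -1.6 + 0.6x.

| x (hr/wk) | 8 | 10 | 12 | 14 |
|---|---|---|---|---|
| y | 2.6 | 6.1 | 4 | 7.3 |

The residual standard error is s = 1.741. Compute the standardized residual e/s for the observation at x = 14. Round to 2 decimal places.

ŷ = -1.6 + 0.6·14 = 6.8
e = 7.3 − 6.8 = 0.5
e/s = 0.5 / 1.741 = 0.29

0.29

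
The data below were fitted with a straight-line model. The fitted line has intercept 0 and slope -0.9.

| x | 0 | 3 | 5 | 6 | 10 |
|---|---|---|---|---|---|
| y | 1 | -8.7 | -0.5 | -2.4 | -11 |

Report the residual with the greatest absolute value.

r = -6

x=0: ŷ = −0.9·0 = 0; r = 1 − 0 = 1
x=3: ŷ = −0.9·3 = -2.7; r = -8.7 − (-2.7) = -6
x=5: ŷ = −0.9·5 = -4.5; r = -0.5 − (-4.5) = 4
x=6: ŷ = −0.9·6 = -5.4; r = -2.4 − (-5.4) = 3
x=10: ŷ = −0.9·10 = -9; r = -11 − (-9) = -2
Largest |r| is 6 at x = 3, residual -6.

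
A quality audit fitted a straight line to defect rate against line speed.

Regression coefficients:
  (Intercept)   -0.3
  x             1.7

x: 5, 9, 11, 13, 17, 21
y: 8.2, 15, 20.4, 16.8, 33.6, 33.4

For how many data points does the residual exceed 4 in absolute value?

x=5: ŷ = -0.3 + 1.7·5 = 8.2; r = 8.2 − 8.2 = 0
x=9: ŷ = -0.3 + 1.7·9 = 15; r = 15 − 15 = 0
x=11: ŷ = -0.3 + 1.7·11 = 18.4; r = 20.4 − 18.4 = 2
x=13: ŷ = -0.3 + 1.7·13 = 21.8; r = 16.8 − 21.8 = -5
x=17: ŷ = -0.3 + 1.7·17 = 28.6; r = 33.6 − 28.6 = 5
x=21: ŷ = -0.3 + 1.7·21 = 35.4; r = 33.4 − 35.4 = -2
|r| > 4: x=13 (|r|=5), x=17 (|r|=5) → 2

2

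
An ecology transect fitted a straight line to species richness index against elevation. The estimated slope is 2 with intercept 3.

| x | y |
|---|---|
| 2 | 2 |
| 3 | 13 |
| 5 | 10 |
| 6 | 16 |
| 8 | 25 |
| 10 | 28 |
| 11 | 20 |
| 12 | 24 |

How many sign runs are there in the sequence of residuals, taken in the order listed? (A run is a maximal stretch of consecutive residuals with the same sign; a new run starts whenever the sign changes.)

x=2: ŷ = 3 + 2·2 = 7; e = 2 − 7 = -5
x=3: ŷ = 3 + 2·3 = 9; e = 13 − 9 = 4
x=5: ŷ = 3 + 2·5 = 13; e = 10 − 13 = -3
x=6: ŷ = 3 + 2·6 = 15; e = 16 − 15 = 1
x=8: ŷ = 3 + 2·8 = 19; e = 25 − 19 = 6
x=10: ŷ = 3 + 2·10 = 23; e = 28 − 23 = 5
x=11: ŷ = 3 + 2·11 = 25; e = 20 − 25 = -5
x=12: ŷ = 3 + 2·12 = 27; e = 24 − 27 = -3
Signs: − + − + + + − −
Runs: −×1, +×1, −×1, +×3, −×2 → 5

5 runs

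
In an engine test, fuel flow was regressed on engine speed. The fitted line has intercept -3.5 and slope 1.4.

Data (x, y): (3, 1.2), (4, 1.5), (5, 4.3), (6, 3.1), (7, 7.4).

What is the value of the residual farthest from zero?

e = -1.8

x=3: ŷ = -3.5 + 1.4·3 = 0.7; e = 1.2 − 0.7 = 0.5
x=4: ŷ = -3.5 + 1.4·4 = 2.1; e = 1.5 − 2.1 = -0.6
x=5: ŷ = -3.5 + 1.4·5 = 3.5; e = 4.3 − 3.5 = 0.8
x=6: ŷ = -3.5 + 1.4·6 = 4.9; e = 3.1 − 4.9 = -1.8
x=7: ŷ = -3.5 + 1.4·7 = 6.3; e = 7.4 − 6.3 = 1.1
Largest |e| is 1.8 at x = 6, residual -1.8.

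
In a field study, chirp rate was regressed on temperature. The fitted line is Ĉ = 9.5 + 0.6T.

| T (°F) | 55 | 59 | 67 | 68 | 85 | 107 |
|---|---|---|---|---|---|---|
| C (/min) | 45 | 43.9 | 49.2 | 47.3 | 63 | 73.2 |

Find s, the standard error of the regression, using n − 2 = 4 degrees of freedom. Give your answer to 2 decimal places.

s = 2.40

T=55: Ĉ = 9.5 + 0.6·55 = 42.5; e = 45 − 42.5 = 2.5
T=59: Ĉ = 9.5 + 0.6·59 = 44.9; e = 43.9 − 44.9 = -1
T=67: Ĉ = 9.5 + 0.6·67 = 49.7; e = 49.2 − 49.7 = -0.5
T=68: Ĉ = 9.5 + 0.6·68 = 50.3; e = 47.3 − 50.3 = -3
T=85: Ĉ = 9.5 + 0.6·85 = 60.5; e = 63 − 60.5 = 2.5
T=107: Ĉ = 9.5 + 0.6·107 = 73.7; e = 73.2 − 73.7 = -0.5
SSE = 6.25 + 1 + 0.25 + 9 + 6.25 + 0.25 = 23
s = √(23/4) = √5.75 ≈ 2.40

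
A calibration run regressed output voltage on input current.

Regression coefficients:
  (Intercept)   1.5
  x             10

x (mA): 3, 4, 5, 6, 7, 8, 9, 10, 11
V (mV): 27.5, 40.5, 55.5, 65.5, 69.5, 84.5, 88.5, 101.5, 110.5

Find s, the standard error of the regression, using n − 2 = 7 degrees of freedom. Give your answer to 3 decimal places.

x=3: V̂ = 1.5 + 10·3 = 31.5; e = 27.5 − 31.5 = -4
x=4: V̂ = 1.5 + 10·4 = 41.5; e = 40.5 − 41.5 = -1
x=5: V̂ = 1.5 + 10·5 = 51.5; e = 55.5 − 51.5 = 4
x=6: V̂ = 1.5 + 10·6 = 61.5; e = 65.5 − 61.5 = 4
x=7: V̂ = 1.5 + 10·7 = 71.5; e = 69.5 − 71.5 = -2
x=8: V̂ = 1.5 + 10·8 = 81.5; e = 84.5 − 81.5 = 3
x=9: V̂ = 1.5 + 10·9 = 91.5; e = 88.5 − 91.5 = -3
x=10: V̂ = 1.5 + 10·10 = 101.5; e = 101.5 − 101.5 = 0
x=11: V̂ = 1.5 + 10·11 = 111.5; e = 110.5 − 111.5 = -1
SSE = 16 + 1 + 16 + 16 + 4 + 9 + 9 + 0 + 1 = 72
s = √(72/7) = √10.2857 ≈ 3.207

s = 3.207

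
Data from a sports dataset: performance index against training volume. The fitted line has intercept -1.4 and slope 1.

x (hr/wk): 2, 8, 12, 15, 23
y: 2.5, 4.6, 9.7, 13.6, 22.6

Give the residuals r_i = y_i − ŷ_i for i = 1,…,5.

x=2: ŷ = -1.4 + 2 = 0.6; r = 2.5 − 0.6 = 1.9
x=8: ŷ = -1.4 + 8 = 6.6; r = 4.6 − 6.6 = -2
x=12: ŷ = -1.4 + 12 = 10.6; r = 9.7 − 10.6 = -0.9
x=15: ŷ = -1.4 + 15 = 13.6; r = 13.6 − 13.6 = 0
x=23: ŷ = -1.4 + 23 = 21.6; r = 22.6 − 21.6 = 1

1.9, -2, -0.9, 0, 1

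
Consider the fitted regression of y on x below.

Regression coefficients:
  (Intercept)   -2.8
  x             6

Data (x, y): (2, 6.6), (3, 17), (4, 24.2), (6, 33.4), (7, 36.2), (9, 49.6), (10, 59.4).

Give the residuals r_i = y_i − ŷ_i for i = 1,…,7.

x=2: ŷ = -2.8 + 6·2 = 9.2; r = 6.6 − 9.2 = -2.6
x=3: ŷ = -2.8 + 6·3 = 15.2; r = 17 − 15.2 = 1.8
x=4: ŷ = -2.8 + 6·4 = 21.2; r = 24.2 − 21.2 = 3
x=6: ŷ = -2.8 + 6·6 = 33.2; r = 33.4 − 33.2 = 0.2
x=7: ŷ = -2.8 + 6·7 = 39.2; r = 36.2 − 39.2 = -3
x=9: ŷ = -2.8 + 6·9 = 51.2; r = 49.6 − 51.2 = -1.6
x=10: ŷ = -2.8 + 6·10 = 57.2; r = 59.4 − 57.2 = 2.2

-2.6, 1.8, 3, 0.2, -3, -1.6, 2.2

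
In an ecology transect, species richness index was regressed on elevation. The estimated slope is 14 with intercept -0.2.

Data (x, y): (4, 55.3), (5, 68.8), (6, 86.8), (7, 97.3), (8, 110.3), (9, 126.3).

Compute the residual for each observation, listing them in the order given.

-0.5, -1, 3, -0.5, -1.5, 0.5

x=4: ŷ = -0.2 + 14·4 = 55.8; e = 55.3 − 55.8 = -0.5
x=5: ŷ = -0.2 + 14·5 = 69.8; e = 68.8 − 69.8 = -1
x=6: ŷ = -0.2 + 14·6 = 83.8; e = 86.8 − 83.8 = 3
x=7: ŷ = -0.2 + 14·7 = 97.8; e = 97.3 − 97.8 = -0.5
x=8: ŷ = -0.2 + 14·8 = 111.8; e = 110.3 − 111.8 = -1.5
x=9: ŷ = -0.2 + 14·9 = 125.8; e = 126.3 − 125.8 = 0.5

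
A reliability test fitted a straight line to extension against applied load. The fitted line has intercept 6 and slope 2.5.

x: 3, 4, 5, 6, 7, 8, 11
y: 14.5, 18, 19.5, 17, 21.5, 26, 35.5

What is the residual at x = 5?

e = 1

ŷ = 6 + 2.5·5 = 18.5
e = 19.5 − 18.5 = 1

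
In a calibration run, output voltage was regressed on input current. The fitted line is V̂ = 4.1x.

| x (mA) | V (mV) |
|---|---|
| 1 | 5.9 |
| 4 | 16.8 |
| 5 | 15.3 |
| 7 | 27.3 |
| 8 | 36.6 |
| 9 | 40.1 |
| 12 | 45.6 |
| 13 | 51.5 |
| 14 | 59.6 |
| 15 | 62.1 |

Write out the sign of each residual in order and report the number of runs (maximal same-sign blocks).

x=1: V̂ = 4.1·1 = 4.1; r = 5.9 − 4.1 = 1.8
x=4: V̂ = 4.1·4 = 16.4; r = 16.8 − 16.4 = 0.4
x=5: V̂ = 4.1·5 = 20.5; r = 15.3 − 20.5 = -5.2
x=7: V̂ = 4.1·7 = 28.7; r = 27.3 − 28.7 = -1.4
x=8: V̂ = 4.1·8 = 32.8; r = 36.6 − 32.8 = 3.8
x=9: V̂ = 4.1·9 = 36.9; r = 40.1 − 36.9 = 3.2
x=12: V̂ = 4.1·12 = 49.2; r = 45.6 − 49.2 = -3.6
x=13: V̂ = 4.1·13 = 53.3; r = 51.5 − 53.3 = -1.8
x=14: V̂ = 4.1·14 = 57.4; r = 59.6 − 57.4 = 2.2
x=15: V̂ = 4.1·15 = 61.5; r = 62.1 − 61.5 = 0.6
Signs: + + − − + + − − + +
Runs: +×2, −×2, +×2, −×2, +×2 → 5

5 runs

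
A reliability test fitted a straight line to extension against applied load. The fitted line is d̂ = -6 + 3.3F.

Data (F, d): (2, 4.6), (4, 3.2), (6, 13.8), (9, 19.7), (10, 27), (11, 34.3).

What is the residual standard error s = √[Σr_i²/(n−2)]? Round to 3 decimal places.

s = 4.000

F=2: d̂ = -6 + 3.3·2 = 0.6; r = 4.6 − 0.6 = 4
F=4: d̂ = -6 + 3.3·4 = 7.2; r = 3.2 − 7.2 = -4
F=6: d̂ = -6 + 3.3·6 = 13.8; r = 13.8 − 13.8 = 0
F=9: d̂ = -6 + 3.3·9 = 23.7; r = 19.7 − 23.7 = -4
F=10: d̂ = -6 + 3.3·10 = 27; r = 27 − 27 = 0
F=11: d̂ = -6 + 3.3·11 = 30.3; r = 34.3 − 30.3 = 4
SSE = 16 + 16 + 0 + 16 + 0 + 16 = 64
s = √(64/4) = √16 ≈ 4.000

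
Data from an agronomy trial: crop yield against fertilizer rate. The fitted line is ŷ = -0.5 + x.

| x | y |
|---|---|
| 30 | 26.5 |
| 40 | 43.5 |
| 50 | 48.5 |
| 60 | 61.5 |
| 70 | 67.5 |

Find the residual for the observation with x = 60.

e = 2

ŷ = -0.5 + 60 = 59.5
e = 61.5 − 59.5 = 2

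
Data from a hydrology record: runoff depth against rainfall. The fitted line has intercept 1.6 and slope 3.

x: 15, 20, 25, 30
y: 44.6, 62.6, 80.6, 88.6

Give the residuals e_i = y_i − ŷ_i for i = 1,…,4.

x=15: ŷ = 1.6 + 3·15 = 46.6; e = 44.6 − 46.6 = -2
x=20: ŷ = 1.6 + 3·20 = 61.6; e = 62.6 − 61.6 = 1
x=25: ŷ = 1.6 + 3·25 = 76.6; e = 80.6 − 76.6 = 4
x=30: ŷ = 1.6 + 3·30 = 91.6; e = 88.6 − 91.6 = -3

-2, 1, 4, -3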